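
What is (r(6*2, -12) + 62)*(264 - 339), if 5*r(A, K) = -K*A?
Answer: -6810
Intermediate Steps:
r(A, K) = -A*K/5 (r(A, K) = (-K*A)/5 = (-A*K)/5 = -A*K/5)
(r(6*2, -12) + 62)*(264 - 339) = (-⅕*6*2*(-12) + 62)*(264 - 339) = (-⅕*12*(-12) + 62)*(-75) = (144/5 + 62)*(-75) = (454/5)*(-75) = -6810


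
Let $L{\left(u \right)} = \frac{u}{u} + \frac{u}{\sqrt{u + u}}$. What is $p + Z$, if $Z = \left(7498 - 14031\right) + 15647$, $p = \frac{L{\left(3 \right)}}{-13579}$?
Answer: $\frac{123759005}{13579} - \frac{\sqrt{6}}{27158} \approx 9114.0$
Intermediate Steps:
$L{\left(u \right)} = 1 + \frac{\sqrt{2} \sqrt{u}}{2}$ ($L{\left(u \right)} = 1 + \frac{u}{\sqrt{2 u}} = 1 + \frac{u}{\sqrt{2} \sqrt{u}} = 1 + u \frac{\sqrt{2}}{2 \sqrt{u}} = 1 + \frac{\sqrt{2} \sqrt{u}}{2}$)
$p = - \frac{1}{13579} - \frac{\sqrt{6}}{27158}$ ($p = \frac{1 + \frac{\sqrt{2} \sqrt{3}}{2}}{-13579} = \left(1 + \frac{\sqrt{6}}{2}\right) \left(- \frac{1}{13579}\right) = - \frac{1}{13579} - \frac{\sqrt{6}}{27158} \approx -0.00016384$)
$Z = 9114$ ($Z = -6533 + 15647 = 9114$)
$p + Z = \left(- \frac{1}{13579} - \frac{\sqrt{6}}{27158}\right) + 9114 = \frac{123759005}{13579} - \frac{\sqrt{6}}{27158}$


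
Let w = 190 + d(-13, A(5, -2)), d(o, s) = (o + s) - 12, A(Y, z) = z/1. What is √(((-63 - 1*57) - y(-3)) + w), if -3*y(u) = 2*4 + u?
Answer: √402/3 ≈ 6.6833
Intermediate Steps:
A(Y, z) = z (A(Y, z) = z*1 = z)
y(u) = -8/3 - u/3 (y(u) = -(2*4 + u)/3 = -(8 + u)/3 = -8/3 - u/3)
d(o, s) = -12 + o + s
w = 163 (w = 190 + (-12 - 13 - 2) = 190 - 27 = 163)
√(((-63 - 1*57) - y(-3)) + w) = √(((-63 - 1*57) - (-8/3 - ⅓*(-3))) + 163) = √(((-63 - 57) - (-8/3 + 1)) + 163) = √((-120 - 1*(-5/3)) + 163) = √((-120 + 5/3) + 163) = √(-355/3 + 163) = √(134/3) = √402/3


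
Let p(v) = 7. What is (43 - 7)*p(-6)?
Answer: 252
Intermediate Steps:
(43 - 7)*p(-6) = (43 - 7)*7 = 36*7 = 252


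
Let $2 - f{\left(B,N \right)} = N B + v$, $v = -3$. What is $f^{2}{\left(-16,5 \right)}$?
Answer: $7225$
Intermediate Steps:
$f{\left(B,N \right)} = 5 - B N$ ($f{\left(B,N \right)} = 2 - \left(N B - 3\right) = 2 - \left(B N - 3\right) = 2 - \left(-3 + B N\right) = 5 - B N$)
$f^{2}{\left(-16,5 \right)} = \left(5 - \left(-16\right) 5\right)^{2} = \left(5 + 80\right)^{2} = 85^{2} = 7225$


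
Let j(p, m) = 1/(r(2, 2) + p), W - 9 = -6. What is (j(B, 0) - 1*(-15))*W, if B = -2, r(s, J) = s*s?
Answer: 93/2 ≈ 46.500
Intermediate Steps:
r(s, J) = s²
W = 3 (W = 9 - 6 = 3)
j(p, m) = 1/(4 + p) (j(p, m) = 1/(2² + p) = 1/(4 + p))
(j(B, 0) - 1*(-15))*W = (1/(4 - 2) - 1*(-15))*3 = (1/2 + 15)*3 = (½ + 15)*3 = (31/2)*3 = 93/2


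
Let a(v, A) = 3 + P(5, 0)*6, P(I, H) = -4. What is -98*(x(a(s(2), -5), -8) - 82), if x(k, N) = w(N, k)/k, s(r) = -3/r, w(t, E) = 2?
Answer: 24136/3 ≈ 8045.3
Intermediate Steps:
a(v, A) = -21 (a(v, A) = 3 - 4*6 = 3 - 24 = -21)
x(k, N) = 2/k
-98*(x(a(s(2), -5), -8) - 82) = -98*(2/(-21) - 82) = -98*(2*(-1/21) - 82) = -98*(-2/21 - 82) = -98*(-1724/21) = 24136/3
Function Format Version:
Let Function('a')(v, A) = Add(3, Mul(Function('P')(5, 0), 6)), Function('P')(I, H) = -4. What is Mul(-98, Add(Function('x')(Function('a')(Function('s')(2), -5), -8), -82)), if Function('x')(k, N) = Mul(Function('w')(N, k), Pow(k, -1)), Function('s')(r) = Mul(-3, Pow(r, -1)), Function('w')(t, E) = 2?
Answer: Rational(24136, 3) ≈ 8045.3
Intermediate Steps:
Function('a')(v, A) = -21 (Function('a')(v, A) = Add(3, Mul(-4, 6)) = Add(3, -24) = -21)
Function('x')(k, N) = Mul(2, Pow(k, -1))
Mul(-98, Add(Function('x')(Function('a')(Function('s')(2), -5), -8), -82)) = Mul(-98, Add(Mul(2, Pow(-21, -1)), -82)) = Mul(-98, Add(Mul(2, Rational(-1, 21)), -82)) = Mul(-98, Add(Rational(-2, 21), -82)) = Mul(-98, Rational(-1724, 21)) = Rational(24136, 3)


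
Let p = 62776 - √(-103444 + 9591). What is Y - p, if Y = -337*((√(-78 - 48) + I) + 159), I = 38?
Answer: -129165 + I*√93853 - 1011*I*√14 ≈ -1.2917e+5 - 3476.5*I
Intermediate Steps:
p = 62776 - I*√93853 (p = 62776 - √(-93853) = 62776 - I*√93853 ≈ 62776.0 - 306.35*I)
Y = -66389 - 1011*I*√14 (Y = -337*((√(-78 - 48) + 38) + 159) = -337*((√(-126) + 38) + 159) = -337*((3*I*√14 + 38) + 159) = -337*((38 + 3*I*√14) + 159) = -337*(197 + 3*I*√14) = -66389 - 1011*I*√14 ≈ -66389.0 - 3782.8*I)
Y - p = (-66389 - 1011*I*√14) - (62776 - I*√93853) = (-66389 - 1011*I*√14) + (-62776 + I*√93853) = -129165 + I*√93853 - 1011*I*√14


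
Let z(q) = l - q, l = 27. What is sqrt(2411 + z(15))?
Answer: sqrt(2423) ≈ 49.224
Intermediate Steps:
z(q) = 27 - q
sqrt(2411 + z(15)) = sqrt(2411 + (27 - 1*15)) = sqrt(2411 + (27 - 15)) = sqrt(2411 + 12) = sqrt(2423)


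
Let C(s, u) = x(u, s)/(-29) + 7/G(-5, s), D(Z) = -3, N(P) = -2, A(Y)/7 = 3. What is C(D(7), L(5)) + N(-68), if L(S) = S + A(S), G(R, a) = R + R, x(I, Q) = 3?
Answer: -813/290 ≈ -2.8034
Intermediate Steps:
A(Y) = 21 (A(Y) = 7*3 = 21)
G(R, a) = 2*R
L(S) = 21 + S (L(S) = S + 21 = 21 + S)
C(s, u) = -233/290 (C(s, u) = 3/(-29) + 7/((2*(-5))) = 3*(-1/29) + 7/(-10) = -3/29 + 7*(-⅒) = -3/29 - 7/10 = -233/290)
C(D(7), L(5)) + N(-68) = -233/290 - 2 = -813/290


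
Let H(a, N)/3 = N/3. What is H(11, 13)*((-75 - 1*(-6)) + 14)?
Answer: -715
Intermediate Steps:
H(a, N) = N (H(a, N) = 3*(N/3) = N)
H(11, 13)*((-75 - 1*(-6)) + 14) = 13*((-75 - 1*(-6)) + 14) = 13*((-75 + 6) + 14) = 13*(-69 + 14) = 13*(-55) = -715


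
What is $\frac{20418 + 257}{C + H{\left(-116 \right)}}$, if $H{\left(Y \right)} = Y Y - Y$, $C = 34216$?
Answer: $\frac{20675}{47788} \approx 0.43264$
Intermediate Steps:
$H{\left(Y \right)} = Y^{2} - Y$
$\frac{20418 + 257}{C + H{\left(-116 \right)}} = \frac{20418 + 257}{34216 - 116 \left(-1 - 116\right)} = \frac{20675}{34216 - -13572} = \frac{20675}{34216 + 13572} = \frac{20675}{47788}$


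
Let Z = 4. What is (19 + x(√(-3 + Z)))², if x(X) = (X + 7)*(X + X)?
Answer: 1225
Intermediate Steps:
x(X) = 2*X*(7 + X) (x(X) = (7 + X)*(2*X) = 2*X*(7 + X))
(19 + x(√(-3 + Z)))² = (19 + 2*√(-3 + 4)*(7 + √(-3 + 4)))² = (19 + 2*√1*(7 + √1))² = (19 + 2*1*(7 + 1))² = (19 + 2*1*8)² = (19 + 16)² = 35² = 1225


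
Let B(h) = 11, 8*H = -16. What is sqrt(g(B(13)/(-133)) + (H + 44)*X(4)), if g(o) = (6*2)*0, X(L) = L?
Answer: 2*sqrt(42) ≈ 12.961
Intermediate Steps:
H = -2 (H = (1/8)*(-16) = -2)
g(o) = 0 (g(o) = 12*0 = 0)
sqrt(g(B(13)/(-133)) + (H + 44)*X(4)) = sqrt(0 + (-2 + 44)*4) = sqrt(0 + 42*4) = sqrt(0 + 168) = sqrt(168) = 2*sqrt(42)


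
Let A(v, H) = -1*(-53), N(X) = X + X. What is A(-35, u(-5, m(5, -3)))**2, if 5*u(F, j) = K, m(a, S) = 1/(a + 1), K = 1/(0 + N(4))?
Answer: 2809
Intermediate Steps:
N(X) = 2*X
K = 1/8 (K = 1/(0 + 2*4) = 1/(0 + 8) = 1/8 ≈ 0.12500)
m(a, S) = 1/(1 + a)
u(F, j) = 1/40 (u(F, j) = (1/5)*(1/8) = 1/40)
A(v, H) = 53
A(-35, u(-5, m(5, -3)))**2 = 53**2 = 2809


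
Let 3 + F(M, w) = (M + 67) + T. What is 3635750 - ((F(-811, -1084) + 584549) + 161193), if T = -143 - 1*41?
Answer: 2890939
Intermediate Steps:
T = -184 (T = -143 - 41 = -184)
F(M, w) = -120 + M (F(M, w) = -3 + ((M + 67) - 184) = -3 + ((67 + M) - 184) = -3 + (-117 + M) = -120 + M)
3635750 - ((F(-811, -1084) + 584549) + 161193) = 3635750 - (((-120 - 811) + 584549) + 161193) = 3635750 - ((-931 + 584549) + 161193) = 3635750 - (583618 + 161193) = 3635750 - 1*744811 = 3635750 - 744811 = 2890939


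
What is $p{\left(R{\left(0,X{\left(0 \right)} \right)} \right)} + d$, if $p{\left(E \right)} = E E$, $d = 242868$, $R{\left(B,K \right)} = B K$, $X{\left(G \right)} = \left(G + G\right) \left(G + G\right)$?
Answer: $242868$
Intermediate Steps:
$X{\left(G \right)} = 4 G^{2}$ ($X{\left(G \right)} = 2 G 2 G = 4 G^{2}$)
$p{\left(E \right)} = E^{2}$
$p{\left(R{\left(0,X{\left(0 \right)} \right)} \right)} + d = \left(0 \cdot 4 \cdot 0^{2}\right)^{2} + 242868 = \left(0 \cdot 4 \cdot 0\right)^{2} + 242868 = \left(0 \cdot 0\right)^{2} + 242868 = 0^{2} + 242868 = 0 + 242868 = 242868$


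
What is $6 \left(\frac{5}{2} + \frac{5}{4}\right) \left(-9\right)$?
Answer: $- \frac{405}{2} \approx -202.5$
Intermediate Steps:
$6 \left(\frac{5}{2} + \frac{5}{4}\right) \left(-9\right) = 6 \cdot \frac{15}{4} \left(-9\right) = \frac{45}{2} \left(-9\right) = - \frac{405}{2}$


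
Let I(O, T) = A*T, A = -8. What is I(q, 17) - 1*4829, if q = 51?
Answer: -4965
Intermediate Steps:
I(O, T) = -8*T
I(q, 17) - 1*4829 = -8*17 - 1*4829 = -136 - 4829 = -4965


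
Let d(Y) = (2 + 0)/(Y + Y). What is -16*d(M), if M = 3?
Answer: -16/3 ≈ -5.3333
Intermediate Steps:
d(Y) = 1/Y (d(Y) = 2/((2*Y)) = 2*(1/(2*Y)) = 1/Y)
-16*d(M) = -16/3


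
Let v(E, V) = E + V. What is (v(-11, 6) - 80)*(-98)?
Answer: 8330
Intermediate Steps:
(v(-11, 6) - 80)*(-98) = ((-11 + 6) - 80)*(-98) = (-5 - 80)*(-98) = -85*(-98) = 8330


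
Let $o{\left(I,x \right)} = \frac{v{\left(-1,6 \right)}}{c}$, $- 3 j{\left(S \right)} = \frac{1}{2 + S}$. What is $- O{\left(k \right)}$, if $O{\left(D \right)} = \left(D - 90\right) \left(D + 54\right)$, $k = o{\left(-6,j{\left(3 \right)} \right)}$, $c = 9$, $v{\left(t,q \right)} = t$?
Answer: $\frac{393335}{81} \approx 4856.0$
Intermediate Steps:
$j{\left(S \right)} = - \frac{1}{3 \left(2 + S\right)}$
$o{\left(I,x \right)} = - \frac{1}{9}$
$k = - \frac{1}{9} \approx -0.11111$
$O{\left(D \right)} = \left(-90 + D\right) \left(54 + D\right)$
$- O{\left(k \right)} = - (-4860 + \left(- \frac{1}{9}\right)^{2} - -4) = - (-4860 + \frac{1}{81} + 4) = \left(-1\right) \left(- \frac{393335}{81}\right) = \frac{393335}{81}$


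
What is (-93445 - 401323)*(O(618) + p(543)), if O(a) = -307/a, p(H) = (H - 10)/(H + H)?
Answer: 165252512/55929 ≈ 2954.7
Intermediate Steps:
p(H) = (-10 + H)/(2*H) (p(H) = (-10 + H)/((2*H)) = (-10 + H)*(1/(2*H)) = (-10 + H)/(2*H))
(-93445 - 401323)*(O(618) + p(543)) = (-93445 - 401323)*(-307/618 + (½)*(-10 + 543)/543) = -494768*(-307*1/618 + (½)*(1/543)*533) = -494768*(-307/618 + 533/1086) = -494768*(-334/55929) = 165252512/55929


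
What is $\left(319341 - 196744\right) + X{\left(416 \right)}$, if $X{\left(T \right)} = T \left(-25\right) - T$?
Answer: $111781$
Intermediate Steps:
$X{\left(T \right)} = - 26 T$ ($X{\left(T \right)} = - 25 T - T = - 26 T$)
$\left(319341 - 196744\right) + X{\left(416 \right)} = \left(319341 - 196744\right) - 10816 = 122597 - 10816 = 111781$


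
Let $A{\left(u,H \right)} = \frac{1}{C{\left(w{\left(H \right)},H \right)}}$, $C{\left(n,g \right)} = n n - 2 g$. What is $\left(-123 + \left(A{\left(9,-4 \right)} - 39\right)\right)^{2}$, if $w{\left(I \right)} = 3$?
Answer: $\frac{7579009}{289} \approx 26225.0$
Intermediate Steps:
$C{\left(n,g \right)} = n^{2} - 2 g$
$A{\left(u,H \right)} = \frac{1}{9 - 2 H}$ ($A{\left(u,H \right)} = \frac{1}{3^{2} - 2 H} = \frac{1}{9 - 2 H}$)
$\left(-123 + \left(A{\left(9,-4 \right)} - 39\right)\right)^{2} = \left(-123 - \left(39 + \frac{1}{-9 + 2 \left(-4\right)}\right)\right)^{2} = \left(-123 - \left(39 + \frac{1}{-9 - 8}\right)\right)^{2} = \left(-123 - \frac{662}{17}\right)^{2} = \left(- \frac{2753}{17}\right)^{2} = \frac{7579009}{289}$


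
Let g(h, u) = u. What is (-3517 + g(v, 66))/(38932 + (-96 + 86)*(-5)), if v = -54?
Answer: -3451/38982 ≈ -0.088528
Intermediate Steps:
(-3517 + g(v, 66))/(38932 + (-96 + 86)*(-5)) = (-3517 + 66)/(38932 + (-96 + 86)*(-5)) = -3451/(38932 - 10*(-5)) = -3451/(38932 + 50) = -3451/38982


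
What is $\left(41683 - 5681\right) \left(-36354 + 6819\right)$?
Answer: $-1063319070$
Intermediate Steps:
$\left(41683 - 5681\right) \left(-36354 + 6819\right) = 36002 \left(-29535\right) = -1063319070$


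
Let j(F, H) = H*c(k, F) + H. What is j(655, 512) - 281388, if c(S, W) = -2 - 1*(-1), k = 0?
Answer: -281388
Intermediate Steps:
c(S, W) = -1 (c(S, W) = -2 + 1 = -1)
j(F, H) = 0 (j(F, H) = H*(-1) + H = -H + H = 0)
j(655, 512) - 281388 = 0 - 281388 = -281388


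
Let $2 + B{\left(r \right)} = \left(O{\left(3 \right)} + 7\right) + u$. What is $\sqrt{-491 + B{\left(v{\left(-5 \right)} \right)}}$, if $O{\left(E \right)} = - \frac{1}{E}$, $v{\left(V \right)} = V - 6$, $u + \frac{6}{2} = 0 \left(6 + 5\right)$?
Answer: $\frac{2 i \sqrt{1101}}{3} \approx 22.121 i$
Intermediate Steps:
$u = -3$ ($u = -3 + 0 \left(6 + 5\right) = -3 + 0 \cdot 11 = -3 + 0 = -3$)
$v{\left(V \right)} = -6 + V$ ($v{\left(V \right)} = V - 6 = -6 + V$)
$B{\left(r \right)} = \frac{5}{3}$ ($B{\left(r \right)} = -2 + \left(\left(- \frac{1}{3} + 7\right) - 3\right) = -2 + \left(\frac{20}{3} - 3\right) = -2 + \frac{11}{3} = \frac{5}{3}$)
$\sqrt{-491 + B{\left(v{\left(-5 \right)} \right)}} = \sqrt{-491 + \frac{5}{3}} = \sqrt{- \frac{1468}{3}} = \frac{2 i \sqrt{1101}}{3}$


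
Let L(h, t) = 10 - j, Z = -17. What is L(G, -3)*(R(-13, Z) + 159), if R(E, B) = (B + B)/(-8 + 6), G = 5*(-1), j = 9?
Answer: 176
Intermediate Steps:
G = -5
R(E, B) = -B (R(E, B) = (2*B)/(-2) = (2*B)*(-1/2) = -B)
L(h, t) = 1 (L(h, t) = 10 - 1*9 = 10 - 9 = 1)
L(G, -3)*(R(-13, Z) + 159) = 1*(-1*(-17) + 159) = 1*(17 + 159) = 1*176 = 176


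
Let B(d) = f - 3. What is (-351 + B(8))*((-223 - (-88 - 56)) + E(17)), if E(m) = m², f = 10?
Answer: -72240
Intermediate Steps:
B(d) = 7 (B(d) = 10 - 3 = 7)
(-351 + B(8))*((-223 - (-88 - 56)) + E(17)) = (-351 + 7)*((-223 - (-88 - 56)) + 17²) = -344*((-223 - 1*(-144)) + 289) = -344*((-223 + 144) + 289) = -344*(-79 + 289) = -344*210 = -72240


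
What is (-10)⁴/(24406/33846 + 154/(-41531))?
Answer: 1004041590000/72028093 ≈ 13940.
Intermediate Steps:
(-10)⁴/(24406/33846 + 154/(-41531)) = 10000/(24406*(1/33846) + 154*(-1/41531)) = 10000/(12203/16923 - 22/5933) = 10000/(72028093/100404159) = 10000*(100404159/72028093) = 1004041590000/72028093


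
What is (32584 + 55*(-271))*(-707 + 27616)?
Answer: 475724211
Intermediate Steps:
(32584 + 55*(-271))*(-707 + 27616) = (32584 - 14905)*26909 = 17679*26909 = 475724211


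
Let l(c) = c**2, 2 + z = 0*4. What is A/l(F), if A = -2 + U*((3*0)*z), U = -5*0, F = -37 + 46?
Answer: -2/81 ≈ -0.024691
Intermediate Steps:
z = -2 (z = -2 + 0*4 = -2 + 0 = -2)
F = 9
U = 0
A = -2 (A = -2 + 0*((3*0)*(-2)) = -2 + 0*(0*(-2)) = -2 + 0*0 = -2 + 0 = -2)
A/l(F) = -2/(9**2) = -2/81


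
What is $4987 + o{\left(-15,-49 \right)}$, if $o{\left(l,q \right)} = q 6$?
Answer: $4693$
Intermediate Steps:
$o{\left(l,q \right)} = 6 q$
$4987 + o{\left(-15,-49 \right)} = 4987 + 6 \left(-49\right) = 4987 - 294 = 4693$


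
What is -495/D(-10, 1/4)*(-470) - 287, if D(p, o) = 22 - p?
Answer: 111733/16 ≈ 6983.3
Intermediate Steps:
-495/D(-10, 1/4)*(-470) - 287 = -495/(22 - 1*(-10))*(-470) - 287 = -495/(22 + 10)*(-470) - 287 = -495/32*(-470) - 287 = 116325/16 - 287 = 111733/16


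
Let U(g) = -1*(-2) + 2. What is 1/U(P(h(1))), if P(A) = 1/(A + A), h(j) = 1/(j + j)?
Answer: ¼ ≈ 0.25000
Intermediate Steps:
h(j) = 1/(2*j)
P(A) = 1/(2*A)
U(g) = 4 (U(g) = 2 + 2 = 4)
1/U(P(h(1))) = 1/4 = ¼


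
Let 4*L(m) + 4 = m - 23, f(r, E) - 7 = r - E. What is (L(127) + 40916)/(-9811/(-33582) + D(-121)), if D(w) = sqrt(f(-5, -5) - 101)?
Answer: 13488954174882/106104823777 - 46171242391284*I*sqrt(94)/106104823777 ≈ 127.13 - 4218.9*I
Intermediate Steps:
f(r, E) = 7 + r - E (f(r, E) = 7 + (r - E) = 7 + r - E)
L(m) = -27/4 + m/4 (L(m) = -1 + (m - 23)/4 = -1 + (-23 + m)/4 = -1 + (-23/4 + m/4) = -27/4 + m/4)
D(w) = I*sqrt(94) (D(w) = sqrt((7 - 5 - 1*(-5)) - 101) = sqrt((7 - 5 + 5) - 101) = sqrt(7 - 101) = sqrt(-94) = I*sqrt(94))
(L(127) + 40916)/(-9811/(-33582) + D(-121)) = ((-27/4 + (1/4)*127) + 40916)/(-9811/(-33582) + I*sqrt(94)) = ((-27/4 + 127/4) + 40916)/(-9811*(-1/33582) + I*sqrt(94)) = (25 + 40916)/(9811/33582 + I*sqrt(94)) = 40941/(9811/33582 + I*sqrt(94))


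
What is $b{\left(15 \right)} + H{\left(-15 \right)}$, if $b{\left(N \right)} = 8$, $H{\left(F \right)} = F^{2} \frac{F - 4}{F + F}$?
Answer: $\frac{301}{2} \approx 150.5$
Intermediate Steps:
$H{\left(F \right)} = \frac{F \left(-4 + F\right)}{2}$ ($H{\left(F \right)} = F^{2} \frac{-4 + F}{2 F} = \frac{F \left(-4 + F\right)}{2}$)
$b{\left(15 \right)} + H{\left(-15 \right)} = 8 + \frac{1}{2} \left(-15\right) \left(-4 - 15\right) = 8 + \frac{1}{2} \left(-15\right) \left(-19\right) = 8 + \frac{285}{2} = \frac{301}{2}$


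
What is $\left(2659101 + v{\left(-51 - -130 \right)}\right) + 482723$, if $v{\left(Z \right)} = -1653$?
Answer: $3140171$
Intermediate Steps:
$\left(2659101 + v{\left(-51 - -130 \right)}\right) + 482723 = \left(2659101 - 1653\right) + 482723 = 2657448 + 482723 = 3140171$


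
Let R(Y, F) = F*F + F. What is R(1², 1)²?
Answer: 4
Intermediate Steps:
R(Y, F) = F + F² (R(Y, F) = F² + F = F + F²)
R(1², 1)² = (1*(1 + 1))² = (1*2)² = 2² = 4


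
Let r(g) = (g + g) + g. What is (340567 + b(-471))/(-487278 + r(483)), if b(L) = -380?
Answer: -340187/485829 ≈ -0.70022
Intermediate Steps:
r(g) = 3*g (r(g) = 2*g + g = 3*g)
(340567 + b(-471))/(-487278 + r(483)) = (340567 - 380)/(-487278 + 3*483) = 340187/(-487278 + 1449) = 340187/(-485829) = 340187*(-1/485829) = -340187/485829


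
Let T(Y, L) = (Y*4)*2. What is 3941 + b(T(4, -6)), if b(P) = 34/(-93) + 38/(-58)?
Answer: 10626124/2697 ≈ 3940.0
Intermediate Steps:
T(Y, L) = 8*Y (T(Y, L) = (4*Y)*2 = 8*Y)
b(P) = -2753/2697 (b(P) = 34*(-1/93) + 38*(-1/58) = -34/93 - 19/29 = -2753/2697)
3941 + b(T(4, -6)) = 3941 - 2753/2697 = 10626124/2697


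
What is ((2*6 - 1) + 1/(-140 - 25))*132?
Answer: 7256/5 ≈ 1451.2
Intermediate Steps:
((2*6 - 1) + 1/(-140 - 25))*132 = ((12 - 1) + 1/(-165))*132 = (11 - 1/165)*132 = (1814/165)*132 = 7256/5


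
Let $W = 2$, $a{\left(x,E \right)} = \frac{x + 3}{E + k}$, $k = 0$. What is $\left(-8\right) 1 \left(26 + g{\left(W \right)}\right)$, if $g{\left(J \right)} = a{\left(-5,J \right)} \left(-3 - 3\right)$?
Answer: $-256$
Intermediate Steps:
$a{\left(x,E \right)} = \frac{3 + x}{E}$ ($a{\left(x,E \right)} = \frac{x + 3}{E + 0} = \frac{3 + x}{E}$)
$g{\left(J \right)} = \frac{12}{J}$ ($g{\left(J \right)} = \frac{3 - 5}{J} \left(-3 - 3\right) = \frac{1}{J} \left(-2\right) \left(-6\right) = - \frac{2}{J} \left(-6\right) = \frac{12}{J}$)
$\left(-8\right) 1 \left(26 + g{\left(W \right)}\right) = \left(-8\right) 1 \left(26 + \frac{12}{2}\right) = - 8 \left(26 + 12 \cdot \frac{1}{2}\right) = - 8 \left(26 + 6\right) = \left(-8\right) 32 = -256$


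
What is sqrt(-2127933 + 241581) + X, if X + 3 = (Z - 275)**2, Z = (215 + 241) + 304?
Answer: 235222 + 4*I*sqrt(117897) ≈ 2.3522e+5 + 1373.4*I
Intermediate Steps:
Z = 760 (Z = 456 + 304 = 760)
X = 235222 (X = -3 + (760 - 275)**2 = -3 + 485**2 = -3 + 235225 = 235222)
sqrt(-2127933 + 241581) + X = sqrt(-2127933 + 241581) + 235222 = sqrt(-1886352) + 235222 = 4*I*sqrt(117897) + 235222 = 235222 + 4*I*sqrt(117897)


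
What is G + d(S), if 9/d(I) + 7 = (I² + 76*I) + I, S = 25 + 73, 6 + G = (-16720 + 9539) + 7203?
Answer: 274297/17143 ≈ 16.001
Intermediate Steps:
G = 16 (G = -6 + ((-16720 + 9539) + 7203) = -6 + (-7181 + 7203) = -6 + 22 = 16)
S = 98
d(I) = 9/(-7 + I² + 77*I) (d(I) = 9/(-7 + ((I² + 76*I) + I)) = 9/(-7 + (I² + 77*I)) = 9/(-7 + I² + 77*I))
G + d(S) = 16 + 9/(-7 + 98² + 77*98) = 16 + 9/(-7 + 9604 + 7546) = 16 + 9/17143 = 274297/17143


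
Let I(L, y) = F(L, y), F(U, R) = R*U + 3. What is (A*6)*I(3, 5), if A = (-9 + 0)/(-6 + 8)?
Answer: -486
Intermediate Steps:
F(U, R) = 3 + R*U
I(L, y) = 3 + L*y (I(L, y) = 3 + y*L = 3 + L*y)
A = -9/2 ≈ -4.5000
(A*6)*I(3, 5) = (-9/2*6)*(3 + 3*5) = -27*(3 + 15) = -27*18 = -486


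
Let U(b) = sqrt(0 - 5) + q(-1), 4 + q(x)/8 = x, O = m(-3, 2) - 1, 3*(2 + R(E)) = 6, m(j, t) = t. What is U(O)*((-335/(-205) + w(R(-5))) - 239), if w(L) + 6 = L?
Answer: 399120/41 - 9978*I*sqrt(5)/41 ≈ 9734.6 - 544.18*I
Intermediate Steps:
R(E) = 0 (R(E) = -2 + (1/3)*6 = -2 + 2 = 0)
w(L) = -6 + L
O = 1 (O = 2 - 1 = 1)
q(x) = -32 + 8*x
U(b) = -40 + I*sqrt(5) (U(b) = sqrt(0 - 5) + (-32 + 8*(-1)) = sqrt(-5) + (-32 - 8) = I*sqrt(5) - 40 = -40 + I*sqrt(5))
U(O)*((-335/(-205) + w(R(-5))) - 239) = (-40 + I*sqrt(5))*((-335/(-205) + (-6 + 0)) - 239) = (-40 + I*sqrt(5))*((-335*(-1/205) - 6) - 239) = (-40 + I*sqrt(5))*((67/41 - 6) - 239) = (-40 + I*sqrt(5))*(-179/41 - 239) = (-40 + I*sqrt(5))*(-9978/41) = 399120/41 - 9978*I*sqrt(5)/41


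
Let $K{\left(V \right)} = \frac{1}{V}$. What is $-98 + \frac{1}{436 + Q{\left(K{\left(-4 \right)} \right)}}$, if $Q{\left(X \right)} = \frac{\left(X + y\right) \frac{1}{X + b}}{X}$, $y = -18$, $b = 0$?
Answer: $- \frac{14111}{144} \approx -97.993$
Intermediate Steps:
$Q{\left(X \right)} = \frac{-18 + X}{X^{2}}$ ($Q{\left(X \right)} = \frac{\left(X - 18\right) \frac{1}{X + 0}}{X} = \frac{\left(-18 + X\right) \frac{1}{X}}{X} = \frac{\frac{1}{X} \left(-18 + X\right)}{X} = \frac{-18 + X}{X^{2}}$)
$-98 + \frac{1}{436 + Q{\left(K{\left(-4 \right)} \right)}} = -98 + \frac{1}{436 + \frac{-18 + \frac{1}{-4}}{\frac{1}{16}}} = -98 + \frac{1}{436 + \frac{-18 - \frac{1}{4}}{\frac{1}{16}}} = -98 + \frac{1}{436 + 16 \left(- \frac{73}{4}\right)} = -98 + \frac{1}{436 - 292} = -98 + \frac{1}{144} = - \frac{14111}{144}$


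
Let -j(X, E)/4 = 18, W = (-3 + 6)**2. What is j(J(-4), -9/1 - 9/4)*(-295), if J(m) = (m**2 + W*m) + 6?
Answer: 21240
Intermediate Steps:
W = 9 (W = 3**2 = 9)
J(m) = 6 + m**2 + 9*m (J(m) = (m**2 + 9*m) + 6 = 6 + m**2 + 9*m)
j(X, E) = -72 (j(X, E) = -4*18 = -72)
j(J(-4), -9/1 - 9/4)*(-295) = -72*(-295) = 21240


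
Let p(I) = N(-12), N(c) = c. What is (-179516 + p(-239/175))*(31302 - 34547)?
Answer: 582568360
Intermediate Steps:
p(I) = -12
(-179516 + p(-239/175))*(31302 - 34547) = (-179516 - 12)*(31302 - 34547) = -179528*(-3245) = 582568360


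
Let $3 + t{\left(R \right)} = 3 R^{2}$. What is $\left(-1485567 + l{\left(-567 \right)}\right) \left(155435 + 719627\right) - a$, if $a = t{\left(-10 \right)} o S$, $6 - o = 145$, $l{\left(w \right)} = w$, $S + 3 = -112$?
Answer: $-1300464137853$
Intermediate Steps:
$S = -115$ ($S = -3 - 112 = -115$)
$o = -139$ ($o = 6 - 145 = -139$)
$t{\left(R \right)} = -3 + 3 R^{2}$
$a = 4747545$ ($a = \left(-3 + 3 \left(-10\right)^{2}\right) \left(-139\right) \left(-115\right) = \left(-3 + 3 \cdot 100\right) \left(-139\right) \left(-115\right) = \left(-3 + 300\right) \left(-139\right) \left(-115\right) = 297 \left(-139\right) \left(-115\right) = \left(-41283\right) \left(-115\right) = 4747545$)
$\left(-1485567 + l{\left(-567 \right)}\right) \left(155435 + 719627\right) - a = \left(-1485567 - 567\right) \left(155435 + 719627\right) - 4747545 = \left(-1486134\right) 875062 - 4747545 = -1300459390308 - 4747545 = -1300464137853$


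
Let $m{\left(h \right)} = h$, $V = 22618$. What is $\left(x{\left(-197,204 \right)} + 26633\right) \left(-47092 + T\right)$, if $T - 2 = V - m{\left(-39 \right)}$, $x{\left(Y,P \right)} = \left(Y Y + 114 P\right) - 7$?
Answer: $-2166987203$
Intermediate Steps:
$x{\left(Y,P \right)} = -7 + Y^{2} + 114 P$ ($x{\left(Y,P \right)} = \left(Y^{2} + 114 P\right) - 7 = -7 + Y^{2} + 114 P$)
$T = 22659$ ($T = 2 + \left(22618 - -39\right) = 2 + \left(22618 + 39\right) = 2 + 22657 = 22659$)
$\left(x{\left(-197,204 \right)} + 26633\right) \left(-47092 + T\right) = \left(\left(-7 + \left(-197\right)^{2} + 114 \cdot 204\right) + 26633\right) \left(-47092 + 22659\right) = \left(\left(-7 + 38809 + 23256\right) + 26633\right) \left(-24433\right) = \left(62058 + 26633\right) \left(-24433\right) = 88691 \left(-24433\right) = -2166987203$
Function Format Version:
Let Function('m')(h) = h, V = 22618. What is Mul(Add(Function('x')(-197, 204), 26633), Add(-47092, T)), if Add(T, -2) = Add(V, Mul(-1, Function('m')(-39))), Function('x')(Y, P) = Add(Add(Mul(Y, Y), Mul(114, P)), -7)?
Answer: -2166987203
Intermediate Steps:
Function('x')(Y, P) = Add(-7, Pow(Y, 2), Mul(114, P)) (Function('x')(Y, P) = Add(Add(Pow(Y, 2), Mul(114, P)), -7) = Add(-7, Pow(Y, 2), Mul(114, P)))
T = 22659 (T = Add(2, Add(22618, Mul(-1, -39))) = Add(2, Add(22618, 39)) = Add(2, 22657) = 22659)
Mul(Add(Function('x')(-197, 204), 26633), Add(-47092, T)) = Mul(Add(Add(-7, Pow(-197, 2), Mul(114, 204)), 26633), Add(-47092, 22659)) = Mul(Add(Add(-7, 38809, 23256), 26633), -24433) = Mul(Add(62058, 26633), -24433) = Mul(88691, -24433) = -2166987203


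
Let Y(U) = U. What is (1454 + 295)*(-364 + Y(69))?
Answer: -515955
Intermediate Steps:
(1454 + 295)*(-364 + Y(69)) = (1454 + 295)*(-364 + 69) = 1749*(-295) = -515955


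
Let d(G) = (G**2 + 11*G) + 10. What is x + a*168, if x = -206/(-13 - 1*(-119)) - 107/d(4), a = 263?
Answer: 163909759/3710 ≈ 44181.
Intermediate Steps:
d(G) = 10 + G**2 + 11*G
x = -12881/3710 (x = -206/(-13 - 1*(-119)) - 107/(10 + 4**2 + 11*4) = -206/(-13 + 119) - 107/(10 + 16 + 44) = -206/106 - 107/70 = -206*1/106 - 107*1/70 = -103/53 - 107/70 = -12881/3710 ≈ -3.4720)
x + a*168 = -12881/3710 + 263*168 = -12881/3710 + 44184 = 163909759/3710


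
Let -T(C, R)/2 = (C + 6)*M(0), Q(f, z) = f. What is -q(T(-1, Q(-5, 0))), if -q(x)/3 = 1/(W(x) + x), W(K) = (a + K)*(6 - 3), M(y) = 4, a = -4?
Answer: -3/172 ≈ -0.017442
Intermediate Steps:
T(C, R) = -48 - 8*C (T(C, R) = -2*(C + 6)*4 = -2*(6 + C)*4 = -2*(24 + 4*C) = -48 - 8*C)
W(K) = -12 + 3*K (W(K) = (-4 + K)*(6 - 3) = (-4 + K)*3 = -12 + 3*K)
q(x) = -3/(-12 + 4*x) (q(x) = -3/((-12 + 3*x) + x) = -3/(-12 + 4*x))
-q(T(-1, Q(-5, 0))) = -(-3)/(-12 + 4*(-48 - 8*(-1))) = -(-3)/(-12 + 4*(-48 + 8)) = -(-3)/(-12 + 4*(-40)) = -(-3)/(-12 - 160) = -(-3)/(-172) = -(-3)*(-1)/172 = -1*3/172 = -3/172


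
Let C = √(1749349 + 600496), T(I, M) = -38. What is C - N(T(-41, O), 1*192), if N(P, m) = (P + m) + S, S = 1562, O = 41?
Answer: -1716 + √2349845 ≈ -183.08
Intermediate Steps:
C = √2349845 ≈ 1532.9
N(P, m) = 1562 + P + m (N(P, m) = (P + m) + 1562 = 1562 + P + m)
C - N(T(-41, O), 1*192) = √2349845 - (1562 - 38 + 1*192) = √2349845 - (1562 - 38 + 192) = √2349845 - 1*1716 = √2349845 - 1716 = -1716 + √2349845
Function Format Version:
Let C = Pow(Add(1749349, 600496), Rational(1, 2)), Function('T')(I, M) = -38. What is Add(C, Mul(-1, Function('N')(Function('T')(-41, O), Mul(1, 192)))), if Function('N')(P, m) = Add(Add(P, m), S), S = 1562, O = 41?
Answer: Add(-1716, Pow(2349845, Rational(1, 2))) ≈ -183.08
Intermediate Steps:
C = Pow(2349845, Rational(1, 2)) ≈ 1532.9
Function('N')(P, m) = Add(1562, P, m) (Function('N')(P, m) = Add(Add(P, m), 1562) = Add(1562, P, m))
Add(C, Mul(-1, Function('N')(Function('T')(-41, O), Mul(1, 192)))) = Add(Pow(2349845, Rational(1, 2)), Mul(-1, Add(1562, -38, Mul(1, 192)))) = Add(Pow(2349845, Rational(1, 2)), Mul(-1, Add(1562, -38, 192))) = Add(Pow(2349845, Rational(1, 2)), Mul(-1, 1716)) = Add(Pow(2349845, Rational(1, 2)), -1716) = Add(-1716, Pow(2349845, Rational(1, 2)))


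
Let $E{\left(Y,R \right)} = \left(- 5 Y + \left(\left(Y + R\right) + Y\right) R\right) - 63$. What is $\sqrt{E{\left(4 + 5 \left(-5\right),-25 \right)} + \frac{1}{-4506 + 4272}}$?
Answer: $\frac{\sqrt{10446202}}{78} \approx 41.437$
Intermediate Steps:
$E{\left(Y,R \right)} = -63 - 5 Y + R \left(R + 2 Y\right)$ ($E{\left(Y,R \right)} = \left(- 5 Y + \left(\left(R + Y\right) + Y\right) R\right) - 63 = \left(- 5 Y + \left(R + 2 Y\right) R\right) - 63 = \left(- 5 Y + R \left(R + 2 Y\right)\right) - 63 = -63 - 5 Y + R \left(R + 2 Y\right)$)
$\sqrt{E{\left(4 + 5 \left(-5\right),-25 \right)} + \frac{1}{-4506 + 4272}} = \sqrt{\left(-63 + \left(-25\right)^{2} - 5 \left(4 + 5 \left(-5\right)\right) + 2 \left(-25\right) \left(4 + 5 \left(-5\right)\right)\right) + \frac{1}{-4506 + 4272}} = \sqrt{\left(-63 + 625 - 5 \left(4 - 25\right) + 2 \left(-25\right) \left(4 - 25\right)\right) + \frac{1}{-234}} = \sqrt{\left(-63 + 625 - -105 + 2 \left(-25\right) \left(-21\right)\right) - \frac{1}{234}} = \sqrt{\left(-63 + 625 + 105 + 1050\right) - \frac{1}{234}} = \sqrt{1717 - \frac{1}{234}} = \sqrt{\frac{401777}{234}} = \frac{\sqrt{10446202}}{78}$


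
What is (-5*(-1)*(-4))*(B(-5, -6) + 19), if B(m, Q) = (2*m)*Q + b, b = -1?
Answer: -1560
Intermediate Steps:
B(m, Q) = -1 + 2*Q*m (B(m, Q) = (2*m)*Q - 1 = 2*Q*m - 1 = -1 + 2*Q*m)
(-5*(-1)*(-4))*(B(-5, -6) + 19) = (-5*(-1)*(-4))*((-1 + 2*(-6)*(-5)) + 19) = (5*(-4))*((-1 + 60) + 19) = -20*(59 + 19) = -20*78 = -1560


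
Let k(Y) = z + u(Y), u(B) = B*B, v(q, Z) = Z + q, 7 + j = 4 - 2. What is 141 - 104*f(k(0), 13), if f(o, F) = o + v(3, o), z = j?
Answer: 869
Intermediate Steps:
j = -5 (j = -7 + (4 - 2) = -7 + 2 = -5)
u(B) = B²
z = -5
k(Y) = -5 + Y²
f(o, F) = 3 + 2*o (f(o, F) = o + (o + 3) = o + (3 + o) = 3 + 2*o)
141 - 104*f(k(0), 13) = 141 - 104*(3 + 2*(-5 + 0²)) = 141 - 104*(3 + 2*(-5 + 0)) = 141 - 104*(3 + 2*(-5)) = 141 - 104*(3 - 10) = 141 - 104*(-7) = 141 + 728 = 869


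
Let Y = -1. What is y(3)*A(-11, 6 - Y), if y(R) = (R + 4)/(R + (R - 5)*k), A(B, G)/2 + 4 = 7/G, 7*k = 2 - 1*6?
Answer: -294/29 ≈ -10.138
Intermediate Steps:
k = -4/7 (k = (2 - 1*6)/7 = (2 - 6)/7 = (⅐)*(-4) = -4/7 ≈ -0.57143)
A(B, G) = -8 + 14/G (A(B, G) = -8 + 2*(7/G) = -8 + 14/G)
y(R) = (4 + R)/(20/7 + 3*R/7) (y(R) = (R + 4)/(R + (R - 5)*(-4/7)) = (4 + R)/(R + (-5 + R)*(-4/7)) = (4 + R)/(R + (20/7 - 4*R/7)) = (4 + R)/(20/7 + 3*R/7))
y(3)*A(-11, 6 - Y) = (7*(4 + 3)/(20 + 3*3))*(-8 + 14/(6 - 1*(-1))) = (7*7/(20 + 9))*(-8 + 14/(6 + 1)) = (7*7/29)*(-8 + 14/7) = (7*(1/29)*7)*(-8 + 14*(⅐)) = 49*(-8 + 2)/29 = (49/29)*(-6) = -294/29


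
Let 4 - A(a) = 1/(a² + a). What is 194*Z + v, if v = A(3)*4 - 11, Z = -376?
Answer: -218818/3 ≈ -72939.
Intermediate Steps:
A(a) = 4 - 1/(a + a²) (A(a) = 4 - 1/(a² + a) = 4 - 1/(a + a²))
v = 14/3 (v = ((-1 + 4*3 + 4*3²)/(3*(1 + 3)))*4 - 11 = ((⅓)*(-1 + 12 + 4*9)/4)*4 - 11 = ((⅓)*(¼)*(-1 + 12 + 36))*4 - 11 = ((⅓)*(¼)*47)*4 - 11 = (47/12)*4 - 11 = 47/3 - 11 = 14/3 ≈ 4.6667)
194*Z + v = 194*(-376) + 14/3 = -72944 + 14/3 = -218818/3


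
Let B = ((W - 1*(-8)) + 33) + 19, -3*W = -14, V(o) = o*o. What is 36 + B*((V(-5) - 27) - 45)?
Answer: -9010/3 ≈ -3003.3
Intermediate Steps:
V(o) = o²
W = 14/3 (W = -⅓*(-14) = 14/3 ≈ 4.6667)
B = 194/3 (B = ((14/3 - 1*(-8)) + 33) + 19 = ((14/3 + 8) + 33) + 19 = (38/3 + 33) + 19 = 137/3 + 19 = 194/3 ≈ 64.667)
36 + B*((V(-5) - 27) - 45) = 36 + 194*(((-5)² - 27) - 45)/3 = 36 + 194*((25 - 27) - 45)/3 = 36 + 194*(-2 - 45)/3 = 36 + (194/3)*(-47) = 36 - 9118/3 = -9010/3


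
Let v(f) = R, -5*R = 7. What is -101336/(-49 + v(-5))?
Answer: 126670/63 ≈ 2010.6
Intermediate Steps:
R = -7/5 (R = -⅕*7 = -7/5 ≈ -1.4000)
v(f) = -7/5
-101336/(-49 + v(-5)) = -101336/(-49 - 7/5) = -101336/(-252/5) = -101336*(-5/252) = 126670/63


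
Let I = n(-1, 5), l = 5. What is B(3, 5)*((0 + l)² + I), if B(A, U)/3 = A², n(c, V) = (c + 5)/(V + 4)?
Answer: 687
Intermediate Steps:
n(c, V) = (5 + c)/(4 + V)
I = 4/9 (I = (5 - 1)/(4 + 5) = 4/9 ≈ 0.44444)
B(A, U) = 3*A²
B(3, 5)*((0 + l)² + I) = (3*3²)*((0 + 5)² + 4/9) = (3*9)*(5² + 4/9) = 27*(25 + 4/9) = 27*(229/9) = 687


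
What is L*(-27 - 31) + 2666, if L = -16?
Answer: 3594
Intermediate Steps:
L*(-27 - 31) + 2666 = -16*(-27 - 31) + 2666 = -16*(-58) + 2666 = 928 + 2666 = 3594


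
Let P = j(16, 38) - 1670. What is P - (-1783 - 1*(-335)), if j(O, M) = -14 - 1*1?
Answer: -237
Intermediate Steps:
j(O, M) = -15 (j(O, M) = -14 - 1 = -15)
P = -1685 (P = -15 - 1670 = -1685)
P - (-1783 - 1*(-335)) = -1685 - (-1783 - 1*(-335)) = -1685 - (-1783 + 335) = -1685 - 1*(-1448) = -1685 + 1448 = -237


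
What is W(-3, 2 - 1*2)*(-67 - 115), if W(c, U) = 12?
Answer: -2184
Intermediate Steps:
W(-3, 2 - 1*2)*(-67 - 115) = 12*(-67 - 115) = 12*(-182) = -2184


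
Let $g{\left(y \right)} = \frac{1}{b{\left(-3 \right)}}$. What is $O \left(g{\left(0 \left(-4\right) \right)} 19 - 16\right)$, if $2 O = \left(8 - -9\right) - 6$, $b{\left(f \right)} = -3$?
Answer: $- \frac{737}{6} \approx -122.83$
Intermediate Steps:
$g{\left(y \right)} = - \frac{1}{3}$ ($g{\left(y \right)} = \frac{1}{-3} = - \frac{1}{3}$)
$O = \frac{11}{2}$ ($O = \frac{\left(8 - -9\right) - 6}{2} = \frac{\left(8 + 9\right) - 6}{2} = \frac{17 - 6}{2} = \frac{1}{2} \cdot 11 = \frac{11}{2} \approx 5.5$)
$O \left(g{\left(0 \left(-4\right) \right)} 19 - 16\right) = \frac{11 \left(\left(- \frac{1}{3}\right) 19 - 16\right)}{2} = \frac{11 \left(- \frac{19}{3} - 16\right)}{2} = \frac{11}{2} \left(- \frac{67}{3}\right) = - \frac{737}{6}$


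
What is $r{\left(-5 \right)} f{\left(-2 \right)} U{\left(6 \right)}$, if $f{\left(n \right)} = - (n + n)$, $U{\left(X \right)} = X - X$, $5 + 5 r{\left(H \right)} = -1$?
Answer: $0$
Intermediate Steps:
$r{\left(H \right)} = - \frac{6}{5}$ ($r{\left(H \right)} = -1 + \frac{1}{5} \left(-1\right) = -1 - \frac{1}{5} = - \frac{6}{5}$)
$U{\left(X \right)} = 0$
$f{\left(n \right)} = - 2 n$
$r{\left(-5 \right)} f{\left(-2 \right)} U{\left(6 \right)} = - \frac{6 \left(\left(-2\right) \left(-2\right)\right)}{5} \cdot 0 = \left(- \frac{6}{5}\right) 4 \cdot 0 = \left(- \frac{24}{5}\right) 0 = 0$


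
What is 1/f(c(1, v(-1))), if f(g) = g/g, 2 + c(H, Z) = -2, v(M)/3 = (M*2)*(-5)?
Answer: 1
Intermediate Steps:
v(M) = -30*M (v(M) = 3*((M*2)*(-5)) = 3*((2*M)*(-5)) = 3*(-10*M) = -30*M)
c(H, Z) = -4 (c(H, Z) = -2 - 2 = -4)
f(g) = 1
1/f(c(1, v(-1))) = 1/1 = 1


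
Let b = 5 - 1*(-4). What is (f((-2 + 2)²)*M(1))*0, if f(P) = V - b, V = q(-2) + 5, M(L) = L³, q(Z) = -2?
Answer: 0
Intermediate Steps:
V = 3 (V = -2 + 5 = 3)
b = 9 (b = 5 + 4 = 9)
f(P) = -6 (f(P) = 3 - 1*9 = 3 - 9 = -6)
(f((-2 + 2)²)*M(1))*0 = -6*1³*0 = -6*1*0 = -6*0 = 0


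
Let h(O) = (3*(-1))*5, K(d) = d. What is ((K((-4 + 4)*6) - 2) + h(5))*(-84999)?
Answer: 1444983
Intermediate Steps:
h(O) = -15 (h(O) = -3*5 = -15)
((K((-4 + 4)*6) - 2) + h(5))*(-84999) = (((-4 + 4)*6 - 2) - 15)*(-84999) = ((0*6 - 2) - 15)*(-84999) = ((0 - 2) - 15)*(-84999) = (-2 - 15)*(-84999) = -17*(-84999) = 1444983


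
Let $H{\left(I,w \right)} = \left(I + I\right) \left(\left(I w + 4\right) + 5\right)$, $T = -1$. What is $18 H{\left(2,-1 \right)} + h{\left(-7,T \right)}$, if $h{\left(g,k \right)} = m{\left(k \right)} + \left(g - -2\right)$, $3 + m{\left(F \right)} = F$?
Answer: $495$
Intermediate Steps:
$m{\left(F \right)} = -3 + F$
$H{\left(I,w \right)} = 2 I \left(9 + I w\right)$ ($H{\left(I,w \right)} = 2 I \left(\left(4 + I w\right) + 5\right) = 2 I \left(9 + I w\right)$)
$h{\left(g,k \right)} = -1 + g + k$ ($h{\left(g,k \right)} = \left(-3 + k\right) + \left(g - -2\right) = \left(-3 + k\right) + \left(g + 2\right) = \left(-3 + k\right) + \left(2 + g\right) = -1 + g + k$)
$18 H{\left(2,-1 \right)} + h{\left(-7,T \right)} = 18 \cdot 2 \cdot 2 \left(9 + 2 \left(-1\right)\right) - 9 = 18 \cdot 2 \cdot 2 \left(9 - 2\right) - 9 = 18 \cdot 2 \cdot 2 \cdot 7 - 9 = 18 \cdot 28 - 9 = 504 - 9 = 495$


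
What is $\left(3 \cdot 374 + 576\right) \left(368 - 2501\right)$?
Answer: $-3621834$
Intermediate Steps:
$\left(3 \cdot 374 + 576\right) \left(368 - 2501\right) = \left(1122 + 576\right) \left(-2133\right) = 1698 \left(-2133\right) = -3621834$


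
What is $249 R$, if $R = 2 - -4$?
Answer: $1494$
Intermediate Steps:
$R = 6$ ($R = 2 + 4 = 6$)
$249 R = 249 \cdot 6 = 1494$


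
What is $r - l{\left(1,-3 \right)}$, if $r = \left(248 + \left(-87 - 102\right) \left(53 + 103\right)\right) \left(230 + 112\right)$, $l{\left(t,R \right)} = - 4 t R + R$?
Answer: $-9998721$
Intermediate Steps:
$l{\left(t,R \right)} = R - 4 R t$ ($l{\left(t,R \right)} = - 4 R t + R = R - 4 R t$)
$r = -9998712$ ($r = \left(248 - 29484\right) 342 = \left(-29236\right) 342 = -9998712$)
$r - l{\left(1,-3 \right)} = -9998712 - - 3 \left(1 - 4\right) = -9998712 - \left(-3\right) \left(-3\right) = -9998712 - 9 = -9998721$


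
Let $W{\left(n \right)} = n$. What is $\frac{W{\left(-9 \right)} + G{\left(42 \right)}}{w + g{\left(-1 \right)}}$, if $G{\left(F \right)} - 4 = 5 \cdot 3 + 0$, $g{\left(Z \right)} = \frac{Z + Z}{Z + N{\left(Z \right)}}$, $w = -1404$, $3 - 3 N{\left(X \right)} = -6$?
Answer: $- \frac{2}{281} \approx -0.0071174$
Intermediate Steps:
$N{\left(X \right)} = 3$ ($N{\left(X \right)} = 1 - -2 = 1 + 2 = 3$)
$g{\left(Z \right)} = \frac{2 Z}{3 + Z}$ ($g{\left(Z \right)} = \frac{Z + Z}{Z + 3} = \frac{2 Z}{3 + Z}$)
$G{\left(F \right)} = 19$ ($G{\left(F \right)} = 4 + \left(5 \cdot 3 + 0\right) = 4 + \left(15 + 0\right) = 4 + 15 = 19$)
$\frac{W{\left(-9 \right)} + G{\left(42 \right)}}{w + g{\left(-1 \right)}} = \frac{-9 + 19}{-1404 + 2 \left(-1\right) \frac{1}{3 - 1}} = \frac{10}{-1404 + 2 \left(-1\right) \frac{1}{2}} = \frac{10}{-1404 - 1} = \frac{10}{-1405} = 10 \left(- \frac{1}{1405}\right) = - \frac{2}{281}$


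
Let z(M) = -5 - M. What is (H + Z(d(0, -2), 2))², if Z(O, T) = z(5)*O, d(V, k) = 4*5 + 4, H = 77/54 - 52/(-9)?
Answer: 158030041/2916 ≈ 54194.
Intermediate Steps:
H = 389/54 (H = 77*(1/54) - 52*(-⅑) = 77/54 + 52/9 = 389/54 ≈ 7.2037)
d(V, k) = 24 (d(V, k) = 20 + 4 = 24)
Z(O, T) = -10*O (Z(O, T) = (-5 - 1*5)*O = (-5 - 5)*O = -10*O)
(H + Z(d(0, -2), 2))² = (389/54 - 10*24)² = (389/54 - 240)² = (-12571/54)² = 158030041/2916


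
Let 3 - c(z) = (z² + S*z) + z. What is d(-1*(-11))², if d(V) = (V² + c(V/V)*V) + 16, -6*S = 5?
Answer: 889249/36 ≈ 24701.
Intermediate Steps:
S = -⅚ (S = -⅙*5 = -⅚ ≈ -0.83333)
c(z) = 3 - z² - z/6 (c(z) = 3 - ((z² - 5*z/6) + z) = 3 - (z² + z/6) = 3 + (-z² - z/6) = 3 - z² - z/6)
d(V) = 16 + V² + 11*V/6 (d(V) = (V² + (3 - (V/V)² - V/(6*V))*V) + 16 = (V² + (3 - 1*1² - ⅙*1)*V) + 16 = (V² + (3 - 1*1 - ⅙)*V) + 16 = (V² + (3 - 1 - ⅙)*V) + 16 = (V² + 11*V/6) + 16 = 16 + V² + 11*V/6)
d(-1*(-11))² = (16 + (-1*(-11))² + 11*(-1*(-11))/6)² = (16 + 11² + (11/6)*11)² = (16 + 121 + 121/6)² = (943/6)² = 889249/36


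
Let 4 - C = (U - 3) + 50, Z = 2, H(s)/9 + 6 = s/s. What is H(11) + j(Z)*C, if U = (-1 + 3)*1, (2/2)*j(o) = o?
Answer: -135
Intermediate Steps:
H(s) = -45 (H(s) = -54 + 9*(s/s) = -54 + 9*1 = -54 + 9 = -45)
j(o) = o
U = 2 (U = 2*1 = 2)
C = -45 (C = 4 - ((2 - 3) + 50) = 4 - (-1 + 50) = 4 - 1*49 = 4 - 49 = -45)
H(11) + j(Z)*C = -45 + 2*(-45) = -45 - 90 = -135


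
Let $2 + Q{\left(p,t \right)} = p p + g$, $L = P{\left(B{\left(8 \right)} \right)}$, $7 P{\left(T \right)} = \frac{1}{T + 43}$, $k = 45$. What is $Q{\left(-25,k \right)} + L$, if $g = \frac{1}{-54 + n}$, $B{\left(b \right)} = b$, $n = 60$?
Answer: $\frac{444943}{714} \approx 623.17$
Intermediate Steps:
$g = \frac{1}{6}$ ($g = \frac{1}{-54 + 60} = \frac{1}{6} \approx 0.16667$)
$P{\left(T \right)} = \frac{1}{7 \left(43 + T\right)}$ ($P{\left(T \right)} = \frac{1}{7 \left(T + 43\right)} = \frac{1}{7 \left(43 + T\right)}$)
$L = \frac{1}{357}$ ($L = \frac{1}{7 \left(43 + 8\right)} = \frac{1}{7 \cdot 51} = \frac{1}{7} \cdot \frac{1}{51} = \frac{1}{357} \approx 0.0028011$)
$Q{\left(p,t \right)} = - \frac{11}{6} + p^{2}$ ($Q{\left(p,t \right)} = -2 + \left(p p + \frac{1}{6}\right) = -2 + \left(p^{2} + \frac{1}{6}\right) = -2 + \left(\frac{1}{6} + p^{2}\right) = - \frac{11}{6} + p^{2}$)
$Q{\left(-25,k \right)} + L = \left(- \frac{11}{6} + \left(-25\right)^{2}\right) + \frac{1}{357} = \left(- \frac{11}{6} + 625\right) + \frac{1}{357} = \frac{3739}{6} + \frac{1}{357} = \frac{444943}{714}$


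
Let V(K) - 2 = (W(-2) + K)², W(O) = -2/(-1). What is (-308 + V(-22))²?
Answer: 8836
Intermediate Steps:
W(O) = 2 (W(O) = -2*(-1) = 2)
V(K) = 2 + (2 + K)²
(-308 + V(-22))² = (-308 + (2 + (2 - 22)²))² = (-308 + (2 + (-20)²))² = (-308 + (2 + 400))² = (-308 + 402)² = 94² = 8836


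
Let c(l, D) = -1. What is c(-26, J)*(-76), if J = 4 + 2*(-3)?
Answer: 76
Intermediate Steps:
J = -2 (J = 4 - 6 = -2)
c(-26, J)*(-76) = -1*(-76) = 76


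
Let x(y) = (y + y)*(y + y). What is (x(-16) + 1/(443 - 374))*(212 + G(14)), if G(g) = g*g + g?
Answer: 29817254/69 ≈ 4.3213e+5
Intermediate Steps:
G(g) = g + g**2 (G(g) = g**2 + g = g + g**2)
x(y) = 4*y**2 (x(y) = (2*y)*(2*y) = 4*y**2)
(x(-16) + 1/(443 - 374))*(212 + G(14)) = (4*(-16)**2 + 1/(443 - 374))*(212 + 14*(1 + 14)) = (4*256 + 1/69)*(212 + 14*15) = (1024 + 1/69)*(212 + 210) = (70657/69)*422 = 29817254/69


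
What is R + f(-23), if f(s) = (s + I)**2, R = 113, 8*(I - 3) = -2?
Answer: 8369/16 ≈ 523.06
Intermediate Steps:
I = 11/4 (I = 3 + (1/8)*(-2) = 3 - 1/4 = 11/4 ≈ 2.7500)
f(s) = (11/4 + s)**2 (f(s) = (s + 11/4)**2 = (11/4 + s)**2)
R + f(-23) = 113 + (11 + 4*(-23))**2/16 = 113 + (11 - 92)**2/16 = 113 + (1/16)*(-81)**2 = 113 + (1/16)*6561 = 113 + 6561/16 = 8369/16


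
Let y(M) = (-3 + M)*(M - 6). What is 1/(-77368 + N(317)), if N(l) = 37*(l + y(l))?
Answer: 1/3547559 ≈ 2.8188e-7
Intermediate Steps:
y(M) = (-6 + M)*(-3 + M) (y(M) = (-3 + M)*(-6 + M) = (-6 + M)*(-3 + M))
N(l) = 666 - 296*l + 37*l² (N(l) = 37*(l + (18 + l² - 9*l)) = 37*(18 + l² - 8*l) = 666 - 296*l + 37*l²)
1/(-77368 + N(317)) = 1/(-77368 + (666 - 296*317 + 37*317²)) = 1/(-77368 + (666 - 93832 + 37*100489)) = 1/(-77368 + (666 - 93832 + 3718093)) = 1/(-77368 + 3624927) = 1/3547559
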